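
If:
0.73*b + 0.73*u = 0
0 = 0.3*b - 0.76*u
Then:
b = 0.00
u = 0.00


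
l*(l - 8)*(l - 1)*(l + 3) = l^4 - 6*l^3 - 19*l^2 + 24*l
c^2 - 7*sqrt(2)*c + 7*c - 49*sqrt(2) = (c + 7)*(c - 7*sqrt(2))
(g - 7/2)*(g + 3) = g^2 - g/2 - 21/2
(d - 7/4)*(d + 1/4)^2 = d^3 - 5*d^2/4 - 13*d/16 - 7/64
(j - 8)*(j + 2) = j^2 - 6*j - 16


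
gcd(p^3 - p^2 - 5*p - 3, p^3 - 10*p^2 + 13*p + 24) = p^2 - 2*p - 3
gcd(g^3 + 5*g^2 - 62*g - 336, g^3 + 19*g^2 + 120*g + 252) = g^2 + 13*g + 42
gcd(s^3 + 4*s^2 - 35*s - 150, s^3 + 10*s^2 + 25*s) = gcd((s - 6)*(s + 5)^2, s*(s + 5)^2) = s^2 + 10*s + 25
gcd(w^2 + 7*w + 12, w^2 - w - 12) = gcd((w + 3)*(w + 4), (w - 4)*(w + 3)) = w + 3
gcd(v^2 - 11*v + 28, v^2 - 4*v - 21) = v - 7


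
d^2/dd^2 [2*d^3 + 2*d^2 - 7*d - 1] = 12*d + 4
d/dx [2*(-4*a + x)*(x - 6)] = -8*a + 4*x - 12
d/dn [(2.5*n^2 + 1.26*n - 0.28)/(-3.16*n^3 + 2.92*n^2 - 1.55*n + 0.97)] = (7.9*n^4 + 7.9632*n^3 - 10.2086*n^2 + 6.4852*n + 0.7882)/(9.9856*n^6 - 18.4544*n^5 + 18.3224*n^4 - 15.1824*n^3 + 8.0673*n^2 - 3.007*n + 0.9409)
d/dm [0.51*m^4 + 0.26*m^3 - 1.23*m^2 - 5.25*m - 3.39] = 2.04*m^3 + 0.78*m^2 - 2.46*m - 5.25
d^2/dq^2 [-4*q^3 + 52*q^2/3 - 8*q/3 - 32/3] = 104/3 - 24*q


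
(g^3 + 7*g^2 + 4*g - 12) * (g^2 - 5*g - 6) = g^5 + 2*g^4 - 37*g^3 - 74*g^2 + 36*g + 72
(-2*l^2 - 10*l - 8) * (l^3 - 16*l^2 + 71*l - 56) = -2*l^5 + 22*l^4 + 10*l^3 - 470*l^2 - 8*l + 448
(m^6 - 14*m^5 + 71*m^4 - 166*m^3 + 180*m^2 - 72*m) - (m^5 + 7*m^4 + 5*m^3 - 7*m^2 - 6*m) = m^6 - 15*m^5 + 64*m^4 - 171*m^3 + 187*m^2 - 66*m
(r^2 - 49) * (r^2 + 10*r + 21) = r^4 + 10*r^3 - 28*r^2 - 490*r - 1029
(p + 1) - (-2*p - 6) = 3*p + 7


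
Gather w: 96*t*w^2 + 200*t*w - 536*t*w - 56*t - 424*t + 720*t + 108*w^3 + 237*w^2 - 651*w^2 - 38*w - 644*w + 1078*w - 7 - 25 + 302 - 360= 240*t + 108*w^3 + w^2*(96*t - 414) + w*(396 - 336*t) - 90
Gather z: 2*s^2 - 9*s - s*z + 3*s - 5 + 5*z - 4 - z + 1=2*s^2 - 6*s + z*(4 - s) - 8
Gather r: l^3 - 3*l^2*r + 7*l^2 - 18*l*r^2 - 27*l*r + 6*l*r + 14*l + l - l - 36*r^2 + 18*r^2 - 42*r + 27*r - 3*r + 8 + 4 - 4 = l^3 + 7*l^2 + 14*l + r^2*(-18*l - 18) + r*(-3*l^2 - 21*l - 18) + 8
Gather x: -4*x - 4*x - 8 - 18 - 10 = -8*x - 36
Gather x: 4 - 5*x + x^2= x^2 - 5*x + 4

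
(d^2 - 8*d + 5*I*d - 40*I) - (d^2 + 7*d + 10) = -15*d + 5*I*d - 10 - 40*I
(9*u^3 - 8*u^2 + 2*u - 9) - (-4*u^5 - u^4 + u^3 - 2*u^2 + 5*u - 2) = 4*u^5 + u^4 + 8*u^3 - 6*u^2 - 3*u - 7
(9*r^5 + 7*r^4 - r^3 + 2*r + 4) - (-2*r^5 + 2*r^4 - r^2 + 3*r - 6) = 11*r^5 + 5*r^4 - r^3 + r^2 - r + 10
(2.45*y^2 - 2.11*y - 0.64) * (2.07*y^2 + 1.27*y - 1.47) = 5.0715*y^4 - 1.2562*y^3 - 7.606*y^2 + 2.2889*y + 0.9408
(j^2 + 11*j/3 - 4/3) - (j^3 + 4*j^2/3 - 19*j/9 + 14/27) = -j^3 - j^2/3 + 52*j/9 - 50/27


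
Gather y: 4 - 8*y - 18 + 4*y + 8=-4*y - 6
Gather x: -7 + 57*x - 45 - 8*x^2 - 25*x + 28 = -8*x^2 + 32*x - 24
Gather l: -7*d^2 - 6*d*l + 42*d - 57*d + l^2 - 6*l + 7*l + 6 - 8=-7*d^2 - 15*d + l^2 + l*(1 - 6*d) - 2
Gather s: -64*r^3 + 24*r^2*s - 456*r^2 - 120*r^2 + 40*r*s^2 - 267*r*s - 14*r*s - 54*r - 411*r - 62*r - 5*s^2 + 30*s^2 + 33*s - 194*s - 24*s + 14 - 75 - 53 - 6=-64*r^3 - 576*r^2 - 527*r + s^2*(40*r + 25) + s*(24*r^2 - 281*r - 185) - 120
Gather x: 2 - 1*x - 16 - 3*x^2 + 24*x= -3*x^2 + 23*x - 14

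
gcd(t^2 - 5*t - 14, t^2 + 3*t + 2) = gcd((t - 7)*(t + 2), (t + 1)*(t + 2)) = t + 2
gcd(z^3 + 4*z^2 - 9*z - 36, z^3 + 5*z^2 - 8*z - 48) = z^2 + z - 12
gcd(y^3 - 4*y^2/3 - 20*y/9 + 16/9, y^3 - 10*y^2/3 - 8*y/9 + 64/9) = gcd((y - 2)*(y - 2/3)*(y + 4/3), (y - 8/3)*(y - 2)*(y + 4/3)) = y^2 - 2*y/3 - 8/3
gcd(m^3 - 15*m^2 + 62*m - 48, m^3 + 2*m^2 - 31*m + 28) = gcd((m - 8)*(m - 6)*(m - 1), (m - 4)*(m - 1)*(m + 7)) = m - 1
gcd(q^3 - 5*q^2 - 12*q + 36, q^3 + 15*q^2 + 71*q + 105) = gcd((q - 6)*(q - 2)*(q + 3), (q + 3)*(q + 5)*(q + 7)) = q + 3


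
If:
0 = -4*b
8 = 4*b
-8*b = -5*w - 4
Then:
No Solution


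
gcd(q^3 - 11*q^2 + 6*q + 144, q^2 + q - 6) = q + 3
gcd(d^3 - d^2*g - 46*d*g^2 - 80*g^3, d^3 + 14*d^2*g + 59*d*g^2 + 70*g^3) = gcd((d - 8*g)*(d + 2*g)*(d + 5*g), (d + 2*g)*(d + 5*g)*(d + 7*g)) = d^2 + 7*d*g + 10*g^2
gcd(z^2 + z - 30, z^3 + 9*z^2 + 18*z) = z + 6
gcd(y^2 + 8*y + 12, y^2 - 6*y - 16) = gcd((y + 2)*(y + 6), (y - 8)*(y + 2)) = y + 2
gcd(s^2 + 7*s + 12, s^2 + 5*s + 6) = s + 3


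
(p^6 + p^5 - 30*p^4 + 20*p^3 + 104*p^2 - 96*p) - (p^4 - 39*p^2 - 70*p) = p^6 + p^5 - 31*p^4 + 20*p^3 + 143*p^2 - 26*p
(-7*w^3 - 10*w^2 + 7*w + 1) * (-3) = 21*w^3 + 30*w^2 - 21*w - 3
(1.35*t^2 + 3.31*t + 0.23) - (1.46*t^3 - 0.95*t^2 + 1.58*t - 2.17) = -1.46*t^3 + 2.3*t^2 + 1.73*t + 2.4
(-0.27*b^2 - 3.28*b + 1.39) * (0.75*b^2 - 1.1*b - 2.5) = -0.2025*b^4 - 2.163*b^3 + 5.3255*b^2 + 6.671*b - 3.475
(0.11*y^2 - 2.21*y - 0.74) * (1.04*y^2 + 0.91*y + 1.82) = 0.1144*y^4 - 2.1983*y^3 - 2.5805*y^2 - 4.6956*y - 1.3468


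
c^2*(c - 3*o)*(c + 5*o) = c^4 + 2*c^3*o - 15*c^2*o^2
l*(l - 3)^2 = l^3 - 6*l^2 + 9*l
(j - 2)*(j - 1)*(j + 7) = j^3 + 4*j^2 - 19*j + 14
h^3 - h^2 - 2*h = h*(h - 2)*(h + 1)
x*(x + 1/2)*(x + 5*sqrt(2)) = x^3 + x^2/2 + 5*sqrt(2)*x^2 + 5*sqrt(2)*x/2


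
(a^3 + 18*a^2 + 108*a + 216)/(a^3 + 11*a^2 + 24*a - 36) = (a + 6)/(a - 1)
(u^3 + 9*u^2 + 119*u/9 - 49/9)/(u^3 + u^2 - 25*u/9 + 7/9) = (u + 7)/(u - 1)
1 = 1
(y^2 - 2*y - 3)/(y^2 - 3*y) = (y + 1)/y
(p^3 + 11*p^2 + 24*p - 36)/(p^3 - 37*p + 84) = (p^3 + 11*p^2 + 24*p - 36)/(p^3 - 37*p + 84)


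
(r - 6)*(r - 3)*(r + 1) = r^3 - 8*r^2 + 9*r + 18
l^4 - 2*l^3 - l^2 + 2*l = l*(l - 2)*(l - 1)*(l + 1)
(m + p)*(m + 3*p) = m^2 + 4*m*p + 3*p^2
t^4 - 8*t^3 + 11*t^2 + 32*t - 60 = (t - 5)*(t - 3)*(t - 2)*(t + 2)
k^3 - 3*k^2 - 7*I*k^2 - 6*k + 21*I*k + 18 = (k - 3)*(k - 6*I)*(k - I)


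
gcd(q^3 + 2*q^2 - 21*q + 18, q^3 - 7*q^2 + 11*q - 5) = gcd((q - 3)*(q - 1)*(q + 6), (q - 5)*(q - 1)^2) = q - 1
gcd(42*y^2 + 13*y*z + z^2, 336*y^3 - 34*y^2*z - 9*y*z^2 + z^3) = 6*y + z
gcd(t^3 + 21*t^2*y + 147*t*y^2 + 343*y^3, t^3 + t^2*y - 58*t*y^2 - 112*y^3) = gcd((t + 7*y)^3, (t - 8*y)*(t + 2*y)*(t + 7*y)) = t + 7*y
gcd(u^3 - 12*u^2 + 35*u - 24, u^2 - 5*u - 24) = u - 8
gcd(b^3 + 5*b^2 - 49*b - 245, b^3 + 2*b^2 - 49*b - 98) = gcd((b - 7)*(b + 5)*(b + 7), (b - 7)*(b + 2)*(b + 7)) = b^2 - 49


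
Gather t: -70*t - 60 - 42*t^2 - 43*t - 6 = -42*t^2 - 113*t - 66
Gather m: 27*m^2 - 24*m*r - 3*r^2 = 27*m^2 - 24*m*r - 3*r^2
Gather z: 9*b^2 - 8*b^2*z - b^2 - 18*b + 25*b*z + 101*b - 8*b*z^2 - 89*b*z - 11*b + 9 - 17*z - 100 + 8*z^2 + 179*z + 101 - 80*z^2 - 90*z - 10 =8*b^2 + 72*b + z^2*(-8*b - 72) + z*(-8*b^2 - 64*b + 72)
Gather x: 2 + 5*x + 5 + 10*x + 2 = 15*x + 9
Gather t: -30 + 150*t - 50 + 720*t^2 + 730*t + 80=720*t^2 + 880*t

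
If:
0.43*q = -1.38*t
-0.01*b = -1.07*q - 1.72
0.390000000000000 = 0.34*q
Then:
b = 294.74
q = 1.15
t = -0.36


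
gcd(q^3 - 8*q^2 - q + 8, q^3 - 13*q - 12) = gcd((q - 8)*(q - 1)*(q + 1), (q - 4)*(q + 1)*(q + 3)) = q + 1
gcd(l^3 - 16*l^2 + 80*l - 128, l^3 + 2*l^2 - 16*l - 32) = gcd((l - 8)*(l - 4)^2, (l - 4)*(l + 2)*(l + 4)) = l - 4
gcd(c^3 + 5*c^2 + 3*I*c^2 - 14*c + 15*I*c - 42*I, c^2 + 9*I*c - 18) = c + 3*I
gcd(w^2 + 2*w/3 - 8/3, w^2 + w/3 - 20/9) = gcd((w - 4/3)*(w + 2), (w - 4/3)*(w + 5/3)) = w - 4/3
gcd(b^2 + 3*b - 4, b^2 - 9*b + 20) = 1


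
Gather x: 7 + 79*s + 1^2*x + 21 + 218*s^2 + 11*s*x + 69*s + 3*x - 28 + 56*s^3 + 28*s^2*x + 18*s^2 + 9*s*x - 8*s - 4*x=56*s^3 + 236*s^2 + 140*s + x*(28*s^2 + 20*s)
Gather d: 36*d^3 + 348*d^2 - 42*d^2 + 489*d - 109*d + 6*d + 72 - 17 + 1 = 36*d^3 + 306*d^2 + 386*d + 56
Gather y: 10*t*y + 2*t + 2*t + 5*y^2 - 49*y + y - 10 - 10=4*t + 5*y^2 + y*(10*t - 48) - 20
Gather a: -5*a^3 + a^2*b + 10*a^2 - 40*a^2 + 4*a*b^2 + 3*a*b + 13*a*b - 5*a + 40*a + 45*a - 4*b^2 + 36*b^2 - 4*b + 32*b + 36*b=-5*a^3 + a^2*(b - 30) + a*(4*b^2 + 16*b + 80) + 32*b^2 + 64*b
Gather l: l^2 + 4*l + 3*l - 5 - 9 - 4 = l^2 + 7*l - 18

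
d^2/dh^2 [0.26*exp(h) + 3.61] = 0.26*exp(h)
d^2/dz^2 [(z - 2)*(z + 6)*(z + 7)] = 6*z + 22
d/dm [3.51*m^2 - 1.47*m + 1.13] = 7.02*m - 1.47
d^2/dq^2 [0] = 0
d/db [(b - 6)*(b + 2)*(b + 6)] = 3*b^2 + 4*b - 36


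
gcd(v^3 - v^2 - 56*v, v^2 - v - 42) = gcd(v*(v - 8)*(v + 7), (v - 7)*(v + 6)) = 1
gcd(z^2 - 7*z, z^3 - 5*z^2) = z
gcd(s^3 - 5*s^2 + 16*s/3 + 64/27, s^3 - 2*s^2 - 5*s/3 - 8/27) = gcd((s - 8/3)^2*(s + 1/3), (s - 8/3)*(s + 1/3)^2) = s^2 - 7*s/3 - 8/9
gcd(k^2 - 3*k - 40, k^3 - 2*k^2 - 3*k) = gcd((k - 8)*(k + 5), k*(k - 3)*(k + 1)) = 1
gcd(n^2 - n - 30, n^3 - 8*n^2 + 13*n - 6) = n - 6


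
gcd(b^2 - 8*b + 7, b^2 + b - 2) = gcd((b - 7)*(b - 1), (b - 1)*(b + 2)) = b - 1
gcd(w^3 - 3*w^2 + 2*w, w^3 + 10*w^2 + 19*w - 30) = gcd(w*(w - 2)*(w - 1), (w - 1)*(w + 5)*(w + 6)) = w - 1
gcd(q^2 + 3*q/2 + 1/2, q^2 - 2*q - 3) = q + 1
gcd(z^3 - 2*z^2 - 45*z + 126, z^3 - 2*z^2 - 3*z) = z - 3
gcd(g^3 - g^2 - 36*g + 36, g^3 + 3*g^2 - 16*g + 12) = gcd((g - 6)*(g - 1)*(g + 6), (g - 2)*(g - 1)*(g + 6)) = g^2 + 5*g - 6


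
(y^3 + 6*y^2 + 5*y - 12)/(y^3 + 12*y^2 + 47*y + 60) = (y - 1)/(y + 5)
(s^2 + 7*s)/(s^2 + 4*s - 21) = s/(s - 3)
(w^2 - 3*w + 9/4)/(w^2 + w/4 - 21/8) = 2*(2*w - 3)/(4*w + 7)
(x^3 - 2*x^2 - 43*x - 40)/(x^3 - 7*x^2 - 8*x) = (x + 5)/x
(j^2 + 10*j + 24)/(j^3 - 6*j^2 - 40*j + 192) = (j + 4)/(j^2 - 12*j + 32)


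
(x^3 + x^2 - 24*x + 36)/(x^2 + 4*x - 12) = x - 3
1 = 1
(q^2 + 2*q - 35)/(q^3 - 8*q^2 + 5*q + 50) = (q + 7)/(q^2 - 3*q - 10)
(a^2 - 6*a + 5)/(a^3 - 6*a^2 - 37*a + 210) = (a - 1)/(a^2 - a - 42)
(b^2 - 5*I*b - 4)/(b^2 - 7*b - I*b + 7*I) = (b - 4*I)/(b - 7)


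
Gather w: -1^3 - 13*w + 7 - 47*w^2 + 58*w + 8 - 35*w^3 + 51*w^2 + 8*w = -35*w^3 + 4*w^2 + 53*w + 14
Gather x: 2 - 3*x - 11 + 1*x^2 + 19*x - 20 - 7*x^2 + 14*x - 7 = -6*x^2 + 30*x - 36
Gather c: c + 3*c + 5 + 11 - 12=4*c + 4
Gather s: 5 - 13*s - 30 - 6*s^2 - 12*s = -6*s^2 - 25*s - 25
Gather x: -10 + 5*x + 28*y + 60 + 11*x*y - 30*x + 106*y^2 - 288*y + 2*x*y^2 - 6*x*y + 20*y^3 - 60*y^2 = x*(2*y^2 + 5*y - 25) + 20*y^3 + 46*y^2 - 260*y + 50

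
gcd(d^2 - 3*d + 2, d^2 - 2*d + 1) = d - 1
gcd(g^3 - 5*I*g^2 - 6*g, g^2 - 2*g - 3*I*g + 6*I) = g - 3*I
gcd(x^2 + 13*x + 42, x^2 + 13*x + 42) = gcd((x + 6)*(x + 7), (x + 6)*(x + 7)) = x^2 + 13*x + 42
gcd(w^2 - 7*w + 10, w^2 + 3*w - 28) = 1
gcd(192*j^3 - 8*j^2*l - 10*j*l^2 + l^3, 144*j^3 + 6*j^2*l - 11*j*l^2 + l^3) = 48*j^2 - 14*j*l + l^2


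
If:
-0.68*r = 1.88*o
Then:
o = -0.361702127659574*r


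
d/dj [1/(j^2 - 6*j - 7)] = 2*(3 - j)/(-j^2 + 6*j + 7)^2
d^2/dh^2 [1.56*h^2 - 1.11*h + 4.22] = 3.12000000000000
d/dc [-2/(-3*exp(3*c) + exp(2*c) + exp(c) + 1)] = (-18*exp(2*c) + 4*exp(c) + 2)*exp(c)/(-3*exp(3*c) + exp(2*c) + exp(c) + 1)^2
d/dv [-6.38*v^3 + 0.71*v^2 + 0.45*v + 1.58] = -19.14*v^2 + 1.42*v + 0.45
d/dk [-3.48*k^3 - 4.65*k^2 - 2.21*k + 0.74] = -10.44*k^2 - 9.3*k - 2.21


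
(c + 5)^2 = c^2 + 10*c + 25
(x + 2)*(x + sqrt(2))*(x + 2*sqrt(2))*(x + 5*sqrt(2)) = x^4 + 2*x^3 + 8*sqrt(2)*x^3 + 16*sqrt(2)*x^2 + 34*x^2 + 20*sqrt(2)*x + 68*x + 40*sqrt(2)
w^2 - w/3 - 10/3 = (w - 2)*(w + 5/3)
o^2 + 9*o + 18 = (o + 3)*(o + 6)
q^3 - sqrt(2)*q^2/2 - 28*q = q*(q - 4*sqrt(2))*(q + 7*sqrt(2)/2)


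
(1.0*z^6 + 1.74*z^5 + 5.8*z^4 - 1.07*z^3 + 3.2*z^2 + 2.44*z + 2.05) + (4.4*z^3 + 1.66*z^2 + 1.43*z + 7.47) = 1.0*z^6 + 1.74*z^5 + 5.8*z^4 + 3.33*z^3 + 4.86*z^2 + 3.87*z + 9.52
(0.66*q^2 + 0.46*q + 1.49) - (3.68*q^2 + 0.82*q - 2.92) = -3.02*q^2 - 0.36*q + 4.41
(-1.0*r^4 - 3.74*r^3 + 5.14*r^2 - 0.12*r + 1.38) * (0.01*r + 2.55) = -0.01*r^5 - 2.5874*r^4 - 9.4856*r^3 + 13.1058*r^2 - 0.2922*r + 3.519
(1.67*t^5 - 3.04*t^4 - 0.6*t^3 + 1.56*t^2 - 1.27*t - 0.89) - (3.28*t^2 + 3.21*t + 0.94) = 1.67*t^5 - 3.04*t^4 - 0.6*t^3 - 1.72*t^2 - 4.48*t - 1.83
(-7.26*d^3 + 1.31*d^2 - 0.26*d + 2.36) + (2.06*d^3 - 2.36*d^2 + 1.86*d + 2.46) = -5.2*d^3 - 1.05*d^2 + 1.6*d + 4.82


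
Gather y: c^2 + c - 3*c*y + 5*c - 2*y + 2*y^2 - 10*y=c^2 + 6*c + 2*y^2 + y*(-3*c - 12)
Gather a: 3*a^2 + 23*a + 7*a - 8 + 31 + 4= 3*a^2 + 30*a + 27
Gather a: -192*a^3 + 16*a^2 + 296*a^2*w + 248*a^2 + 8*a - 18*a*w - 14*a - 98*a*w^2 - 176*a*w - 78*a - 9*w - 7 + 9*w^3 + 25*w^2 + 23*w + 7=-192*a^3 + a^2*(296*w + 264) + a*(-98*w^2 - 194*w - 84) + 9*w^3 + 25*w^2 + 14*w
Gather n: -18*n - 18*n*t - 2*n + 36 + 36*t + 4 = n*(-18*t - 20) + 36*t + 40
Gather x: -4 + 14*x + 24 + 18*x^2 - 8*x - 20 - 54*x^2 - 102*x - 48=-36*x^2 - 96*x - 48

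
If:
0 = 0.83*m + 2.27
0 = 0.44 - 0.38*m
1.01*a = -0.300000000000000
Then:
No Solution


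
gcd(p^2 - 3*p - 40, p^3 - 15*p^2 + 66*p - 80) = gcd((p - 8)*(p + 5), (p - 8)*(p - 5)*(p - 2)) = p - 8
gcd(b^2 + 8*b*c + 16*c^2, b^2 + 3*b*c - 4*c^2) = b + 4*c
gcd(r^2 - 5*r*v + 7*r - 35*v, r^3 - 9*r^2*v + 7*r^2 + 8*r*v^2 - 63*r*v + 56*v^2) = r + 7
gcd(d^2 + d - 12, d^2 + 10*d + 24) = d + 4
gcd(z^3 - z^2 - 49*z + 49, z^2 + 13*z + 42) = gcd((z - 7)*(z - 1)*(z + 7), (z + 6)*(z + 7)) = z + 7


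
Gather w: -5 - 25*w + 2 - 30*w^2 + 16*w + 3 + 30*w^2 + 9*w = 0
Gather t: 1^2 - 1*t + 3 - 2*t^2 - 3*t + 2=-2*t^2 - 4*t + 6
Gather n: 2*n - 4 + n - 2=3*n - 6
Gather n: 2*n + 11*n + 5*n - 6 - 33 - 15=18*n - 54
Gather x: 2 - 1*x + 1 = 3 - x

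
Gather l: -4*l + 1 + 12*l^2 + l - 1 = 12*l^2 - 3*l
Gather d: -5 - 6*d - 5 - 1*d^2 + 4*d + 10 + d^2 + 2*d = 0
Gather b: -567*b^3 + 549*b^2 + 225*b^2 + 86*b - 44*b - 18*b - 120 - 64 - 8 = -567*b^3 + 774*b^2 + 24*b - 192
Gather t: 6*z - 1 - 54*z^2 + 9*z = -54*z^2 + 15*z - 1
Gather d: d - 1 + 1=d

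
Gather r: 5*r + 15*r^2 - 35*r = 15*r^2 - 30*r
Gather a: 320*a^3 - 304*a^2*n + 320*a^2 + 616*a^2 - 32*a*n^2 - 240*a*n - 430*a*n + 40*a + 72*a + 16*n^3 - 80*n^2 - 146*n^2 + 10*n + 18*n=320*a^3 + a^2*(936 - 304*n) + a*(-32*n^2 - 670*n + 112) + 16*n^3 - 226*n^2 + 28*n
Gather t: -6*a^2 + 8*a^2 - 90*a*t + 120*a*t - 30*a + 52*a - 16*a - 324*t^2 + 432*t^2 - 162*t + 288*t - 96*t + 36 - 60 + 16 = 2*a^2 + 6*a + 108*t^2 + t*(30*a + 30) - 8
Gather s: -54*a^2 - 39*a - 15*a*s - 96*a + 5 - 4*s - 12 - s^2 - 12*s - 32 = -54*a^2 - 135*a - s^2 + s*(-15*a - 16) - 39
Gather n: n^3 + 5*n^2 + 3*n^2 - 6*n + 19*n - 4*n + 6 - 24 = n^3 + 8*n^2 + 9*n - 18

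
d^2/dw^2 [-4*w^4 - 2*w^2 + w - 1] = -48*w^2 - 4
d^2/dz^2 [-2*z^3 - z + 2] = -12*z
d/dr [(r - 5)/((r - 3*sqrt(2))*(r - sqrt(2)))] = (-r^2 + 10*r - 20*sqrt(2) + 6)/(r^4 - 8*sqrt(2)*r^3 + 44*r^2 - 48*sqrt(2)*r + 36)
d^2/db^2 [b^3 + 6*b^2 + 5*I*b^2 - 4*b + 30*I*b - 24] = 6*b + 12 + 10*I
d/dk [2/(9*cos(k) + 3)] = 2*sin(k)/(3*cos(k) + 1)^2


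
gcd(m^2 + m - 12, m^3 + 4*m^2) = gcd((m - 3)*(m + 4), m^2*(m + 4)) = m + 4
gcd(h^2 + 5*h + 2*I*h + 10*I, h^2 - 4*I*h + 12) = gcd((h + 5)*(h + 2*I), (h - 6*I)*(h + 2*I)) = h + 2*I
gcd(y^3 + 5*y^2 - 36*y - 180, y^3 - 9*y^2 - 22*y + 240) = y^2 - y - 30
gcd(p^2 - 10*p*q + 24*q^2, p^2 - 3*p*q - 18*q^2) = p - 6*q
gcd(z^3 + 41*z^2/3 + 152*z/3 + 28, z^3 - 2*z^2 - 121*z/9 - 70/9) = z + 2/3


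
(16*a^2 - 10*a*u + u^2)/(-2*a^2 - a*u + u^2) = (-8*a + u)/(a + u)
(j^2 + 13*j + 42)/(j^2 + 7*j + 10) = (j^2 + 13*j + 42)/(j^2 + 7*j + 10)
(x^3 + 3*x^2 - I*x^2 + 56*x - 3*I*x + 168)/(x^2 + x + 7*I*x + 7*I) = (x^2 + x*(3 - 8*I) - 24*I)/(x + 1)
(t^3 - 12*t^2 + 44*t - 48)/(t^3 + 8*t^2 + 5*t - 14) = (t^3 - 12*t^2 + 44*t - 48)/(t^3 + 8*t^2 + 5*t - 14)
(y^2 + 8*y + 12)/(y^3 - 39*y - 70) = (y + 6)/(y^2 - 2*y - 35)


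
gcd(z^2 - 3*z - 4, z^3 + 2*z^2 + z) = z + 1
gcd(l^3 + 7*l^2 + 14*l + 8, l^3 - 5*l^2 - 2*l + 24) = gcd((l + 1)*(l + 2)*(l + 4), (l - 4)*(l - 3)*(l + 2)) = l + 2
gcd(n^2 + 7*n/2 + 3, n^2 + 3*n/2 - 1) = n + 2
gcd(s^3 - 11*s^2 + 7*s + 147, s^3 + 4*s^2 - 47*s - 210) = s - 7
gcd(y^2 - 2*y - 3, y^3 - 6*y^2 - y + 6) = y + 1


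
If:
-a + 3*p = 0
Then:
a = 3*p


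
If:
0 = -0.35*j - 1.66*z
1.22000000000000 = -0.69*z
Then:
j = 8.39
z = -1.77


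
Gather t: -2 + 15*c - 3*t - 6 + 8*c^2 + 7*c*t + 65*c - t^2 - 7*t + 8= 8*c^2 + 80*c - t^2 + t*(7*c - 10)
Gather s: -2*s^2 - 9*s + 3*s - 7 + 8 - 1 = -2*s^2 - 6*s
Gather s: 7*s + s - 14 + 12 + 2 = 8*s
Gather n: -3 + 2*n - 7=2*n - 10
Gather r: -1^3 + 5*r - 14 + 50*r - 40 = 55*r - 55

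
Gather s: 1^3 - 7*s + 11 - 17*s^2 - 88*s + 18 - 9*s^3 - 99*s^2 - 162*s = -9*s^3 - 116*s^2 - 257*s + 30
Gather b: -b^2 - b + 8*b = -b^2 + 7*b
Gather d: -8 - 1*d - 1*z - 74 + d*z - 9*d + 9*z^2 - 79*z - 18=d*(z - 10) + 9*z^2 - 80*z - 100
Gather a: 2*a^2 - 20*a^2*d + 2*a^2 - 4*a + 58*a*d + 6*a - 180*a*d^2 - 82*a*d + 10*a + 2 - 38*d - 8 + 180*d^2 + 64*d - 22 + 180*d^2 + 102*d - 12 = a^2*(4 - 20*d) + a*(-180*d^2 - 24*d + 12) + 360*d^2 + 128*d - 40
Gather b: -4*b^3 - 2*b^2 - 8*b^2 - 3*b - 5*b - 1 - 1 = -4*b^3 - 10*b^2 - 8*b - 2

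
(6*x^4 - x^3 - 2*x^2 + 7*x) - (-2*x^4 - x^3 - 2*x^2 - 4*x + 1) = 8*x^4 + 11*x - 1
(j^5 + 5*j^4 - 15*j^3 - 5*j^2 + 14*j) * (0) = 0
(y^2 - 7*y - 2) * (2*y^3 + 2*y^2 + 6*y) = 2*y^5 - 12*y^4 - 12*y^3 - 46*y^2 - 12*y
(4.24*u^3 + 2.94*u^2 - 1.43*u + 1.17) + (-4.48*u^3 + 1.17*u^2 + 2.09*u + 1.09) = -0.24*u^3 + 4.11*u^2 + 0.66*u + 2.26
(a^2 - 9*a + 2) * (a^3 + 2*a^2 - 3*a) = a^5 - 7*a^4 - 19*a^3 + 31*a^2 - 6*a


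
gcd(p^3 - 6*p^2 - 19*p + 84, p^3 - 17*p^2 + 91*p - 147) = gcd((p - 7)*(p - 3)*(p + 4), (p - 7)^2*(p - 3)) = p^2 - 10*p + 21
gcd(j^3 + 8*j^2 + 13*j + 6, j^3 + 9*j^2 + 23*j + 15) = j + 1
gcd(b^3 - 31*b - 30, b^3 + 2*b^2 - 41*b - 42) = b^2 - 5*b - 6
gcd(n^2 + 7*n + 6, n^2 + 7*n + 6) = n^2 + 7*n + 6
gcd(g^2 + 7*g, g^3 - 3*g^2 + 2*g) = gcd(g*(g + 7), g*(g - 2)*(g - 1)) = g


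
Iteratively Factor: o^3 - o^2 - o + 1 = (o - 1)*(o^2 - 1) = (o - 1)*(o + 1)*(o - 1)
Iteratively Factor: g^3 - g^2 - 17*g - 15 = (g + 1)*(g^2 - 2*g - 15) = (g - 5)*(g + 1)*(g + 3)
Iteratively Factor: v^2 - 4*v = (v - 4)*(v)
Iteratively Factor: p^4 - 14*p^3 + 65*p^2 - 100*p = (p)*(p^3 - 14*p^2 + 65*p - 100) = p*(p - 5)*(p^2 - 9*p + 20) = p*(p - 5)^2*(p - 4)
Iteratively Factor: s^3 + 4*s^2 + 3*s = (s + 1)*(s^2 + 3*s) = s*(s + 1)*(s + 3)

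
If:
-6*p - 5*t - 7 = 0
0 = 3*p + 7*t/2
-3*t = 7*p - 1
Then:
No Solution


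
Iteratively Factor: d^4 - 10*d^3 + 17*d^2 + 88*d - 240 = (d - 4)*(d^3 - 6*d^2 - 7*d + 60) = (d - 4)*(d + 3)*(d^2 - 9*d + 20) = (d - 5)*(d - 4)*(d + 3)*(d - 4)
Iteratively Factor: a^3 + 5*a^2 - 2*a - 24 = (a + 4)*(a^2 + a - 6) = (a - 2)*(a + 4)*(a + 3)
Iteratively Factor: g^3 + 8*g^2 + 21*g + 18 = (g + 2)*(g^2 + 6*g + 9) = (g + 2)*(g + 3)*(g + 3)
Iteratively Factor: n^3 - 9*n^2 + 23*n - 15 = (n - 3)*(n^2 - 6*n + 5) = (n - 5)*(n - 3)*(n - 1)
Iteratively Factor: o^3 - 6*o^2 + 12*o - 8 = (o - 2)*(o^2 - 4*o + 4) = (o - 2)^2*(o - 2)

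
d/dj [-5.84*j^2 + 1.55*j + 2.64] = 1.55 - 11.68*j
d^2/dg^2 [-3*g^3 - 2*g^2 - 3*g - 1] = -18*g - 4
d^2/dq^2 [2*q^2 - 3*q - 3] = 4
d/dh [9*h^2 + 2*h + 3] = 18*h + 2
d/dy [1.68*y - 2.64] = 1.68000000000000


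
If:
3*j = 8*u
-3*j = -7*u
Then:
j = 0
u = 0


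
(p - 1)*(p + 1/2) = p^2 - p/2 - 1/2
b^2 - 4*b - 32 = (b - 8)*(b + 4)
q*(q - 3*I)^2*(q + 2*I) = q^4 - 4*I*q^3 + 3*q^2 - 18*I*q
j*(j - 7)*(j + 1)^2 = j^4 - 5*j^3 - 13*j^2 - 7*j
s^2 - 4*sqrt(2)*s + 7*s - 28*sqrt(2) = (s + 7)*(s - 4*sqrt(2))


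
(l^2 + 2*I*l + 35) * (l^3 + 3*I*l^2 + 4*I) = l^5 + 5*I*l^4 + 29*l^3 + 109*I*l^2 - 8*l + 140*I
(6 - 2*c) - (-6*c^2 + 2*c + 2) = 6*c^2 - 4*c + 4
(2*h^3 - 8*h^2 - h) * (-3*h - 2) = -6*h^4 + 20*h^3 + 19*h^2 + 2*h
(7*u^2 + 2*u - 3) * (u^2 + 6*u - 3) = 7*u^4 + 44*u^3 - 12*u^2 - 24*u + 9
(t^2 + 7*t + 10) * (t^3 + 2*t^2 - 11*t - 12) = t^5 + 9*t^4 + 13*t^3 - 69*t^2 - 194*t - 120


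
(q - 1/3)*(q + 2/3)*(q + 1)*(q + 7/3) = q^4 + 11*q^3/3 + 29*q^2/9 + q/27 - 14/27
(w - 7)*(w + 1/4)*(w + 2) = w^3 - 19*w^2/4 - 61*w/4 - 7/2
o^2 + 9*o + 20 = (o + 4)*(o + 5)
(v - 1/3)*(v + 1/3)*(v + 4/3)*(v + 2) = v^4 + 10*v^3/3 + 23*v^2/9 - 10*v/27 - 8/27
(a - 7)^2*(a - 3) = a^3 - 17*a^2 + 91*a - 147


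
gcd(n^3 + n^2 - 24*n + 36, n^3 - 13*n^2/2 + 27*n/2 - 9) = n^2 - 5*n + 6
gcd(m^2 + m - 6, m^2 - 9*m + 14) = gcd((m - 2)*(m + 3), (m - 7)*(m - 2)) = m - 2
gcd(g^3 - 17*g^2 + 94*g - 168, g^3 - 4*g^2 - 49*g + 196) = g^2 - 11*g + 28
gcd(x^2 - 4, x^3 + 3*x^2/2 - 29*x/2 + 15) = x - 2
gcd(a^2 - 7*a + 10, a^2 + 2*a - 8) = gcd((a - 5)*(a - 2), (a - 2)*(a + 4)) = a - 2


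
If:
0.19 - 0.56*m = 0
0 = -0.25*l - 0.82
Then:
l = -3.28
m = 0.34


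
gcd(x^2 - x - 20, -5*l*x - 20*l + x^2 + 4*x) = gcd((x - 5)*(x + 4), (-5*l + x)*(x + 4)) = x + 4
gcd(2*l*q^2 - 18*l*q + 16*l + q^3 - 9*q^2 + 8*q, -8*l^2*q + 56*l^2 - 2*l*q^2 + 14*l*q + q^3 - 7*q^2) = 2*l + q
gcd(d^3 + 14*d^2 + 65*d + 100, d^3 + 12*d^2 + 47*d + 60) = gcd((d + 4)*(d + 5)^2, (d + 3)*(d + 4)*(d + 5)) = d^2 + 9*d + 20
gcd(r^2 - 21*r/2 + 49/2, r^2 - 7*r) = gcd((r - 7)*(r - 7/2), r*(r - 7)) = r - 7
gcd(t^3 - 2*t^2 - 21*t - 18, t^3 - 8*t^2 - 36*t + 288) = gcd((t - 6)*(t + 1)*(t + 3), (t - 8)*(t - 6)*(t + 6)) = t - 6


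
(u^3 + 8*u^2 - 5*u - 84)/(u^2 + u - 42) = (u^2 + u - 12)/(u - 6)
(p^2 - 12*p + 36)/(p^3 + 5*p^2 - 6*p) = (p^2 - 12*p + 36)/(p*(p^2 + 5*p - 6))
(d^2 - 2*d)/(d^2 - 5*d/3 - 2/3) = 3*d/(3*d + 1)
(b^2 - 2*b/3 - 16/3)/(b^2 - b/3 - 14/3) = (3*b - 8)/(3*b - 7)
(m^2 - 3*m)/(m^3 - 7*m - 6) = m/(m^2 + 3*m + 2)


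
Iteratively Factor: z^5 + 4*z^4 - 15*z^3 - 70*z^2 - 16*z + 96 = (z - 1)*(z^4 + 5*z^3 - 10*z^2 - 80*z - 96) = (z - 4)*(z - 1)*(z^3 + 9*z^2 + 26*z + 24) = (z - 4)*(z - 1)*(z + 3)*(z^2 + 6*z + 8) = (z - 4)*(z - 1)*(z + 2)*(z + 3)*(z + 4)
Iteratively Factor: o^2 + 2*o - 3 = (o - 1)*(o + 3)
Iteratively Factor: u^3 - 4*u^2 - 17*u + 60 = (u + 4)*(u^2 - 8*u + 15) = (u - 3)*(u + 4)*(u - 5)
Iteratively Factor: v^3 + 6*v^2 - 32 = (v + 4)*(v^2 + 2*v - 8) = (v + 4)^2*(v - 2)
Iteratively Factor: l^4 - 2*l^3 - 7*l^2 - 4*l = (l - 4)*(l^3 + 2*l^2 + l) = l*(l - 4)*(l^2 + 2*l + 1) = l*(l - 4)*(l + 1)*(l + 1)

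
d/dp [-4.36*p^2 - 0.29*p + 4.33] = -8.72*p - 0.29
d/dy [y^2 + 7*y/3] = 2*y + 7/3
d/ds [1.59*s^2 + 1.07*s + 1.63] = 3.18*s + 1.07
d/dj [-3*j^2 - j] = -6*j - 1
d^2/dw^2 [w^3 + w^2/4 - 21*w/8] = 6*w + 1/2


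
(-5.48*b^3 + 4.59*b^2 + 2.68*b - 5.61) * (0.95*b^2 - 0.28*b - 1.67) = -5.206*b^5 + 5.8949*b^4 + 10.4124*b^3 - 13.7452*b^2 - 2.9048*b + 9.3687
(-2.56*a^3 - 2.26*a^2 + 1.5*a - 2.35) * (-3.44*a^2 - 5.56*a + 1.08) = 8.8064*a^5 + 22.008*a^4 + 4.6408*a^3 - 2.6968*a^2 + 14.686*a - 2.538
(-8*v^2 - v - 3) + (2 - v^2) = -9*v^2 - v - 1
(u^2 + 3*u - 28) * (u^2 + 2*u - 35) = u^4 + 5*u^3 - 57*u^2 - 161*u + 980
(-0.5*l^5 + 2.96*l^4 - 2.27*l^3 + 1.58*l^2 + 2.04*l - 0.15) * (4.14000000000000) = -2.07*l^5 + 12.2544*l^4 - 9.3978*l^3 + 6.5412*l^2 + 8.4456*l - 0.621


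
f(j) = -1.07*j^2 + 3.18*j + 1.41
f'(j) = 3.18 - 2.14*j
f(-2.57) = -13.83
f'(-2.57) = 8.68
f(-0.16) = 0.87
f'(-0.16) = 3.52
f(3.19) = 0.67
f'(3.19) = -3.65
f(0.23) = 2.08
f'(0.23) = 2.69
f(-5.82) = -53.34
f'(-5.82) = 15.63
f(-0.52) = -0.53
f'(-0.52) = 4.29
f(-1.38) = -5.02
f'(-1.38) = 6.13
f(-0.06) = 1.22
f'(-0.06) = 3.31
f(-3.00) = -17.76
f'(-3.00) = 9.60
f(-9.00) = -113.88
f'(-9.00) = 22.44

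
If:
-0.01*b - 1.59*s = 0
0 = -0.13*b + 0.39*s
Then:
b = 0.00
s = 0.00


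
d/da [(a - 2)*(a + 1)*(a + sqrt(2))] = 3*a^2 - 2*a + 2*sqrt(2)*a - 2 - sqrt(2)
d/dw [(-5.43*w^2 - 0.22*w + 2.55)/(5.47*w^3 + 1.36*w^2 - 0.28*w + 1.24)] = (29.7021*w^4 + 2.4068*w^3 - 40.0259*w^2 - 20.4024*w + 0.4412)/(29.9209*w^6 + 14.8784*w^5 - 1.2136*w^4 + 12.804*w^3 + 3.4512*w^2 - 0.6944*w + 1.5376)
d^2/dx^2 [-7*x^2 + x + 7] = -14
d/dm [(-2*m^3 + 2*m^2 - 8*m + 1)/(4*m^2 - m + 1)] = (-8*m^4 + 4*m^3 + 24*m^2 - 4*m - 7)/(16*m^4 - 8*m^3 + 9*m^2 - 2*m + 1)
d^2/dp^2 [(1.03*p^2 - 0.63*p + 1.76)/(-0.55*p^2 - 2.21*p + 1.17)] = (-4.44089209850063e-16*p^4 + 2.88508*p^3 - 7.17123*p^2 - 10.40325*p - 19.019104)/(0.166375*p^6 + 2.005575*p^5 + 6.99699*p^4 + 2.261051*p^3 - 14.884506*p^2 + 9.075807*p - 1.601613)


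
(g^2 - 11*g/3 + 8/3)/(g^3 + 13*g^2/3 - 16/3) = (3*g - 8)/(3*g^2 + 16*g + 16)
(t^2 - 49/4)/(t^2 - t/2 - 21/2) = (t + 7/2)/(t + 3)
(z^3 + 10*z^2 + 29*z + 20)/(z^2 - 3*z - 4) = (z^2 + 9*z + 20)/(z - 4)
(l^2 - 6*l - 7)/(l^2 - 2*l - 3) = (l - 7)/(l - 3)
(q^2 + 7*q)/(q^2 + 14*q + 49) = q/(q + 7)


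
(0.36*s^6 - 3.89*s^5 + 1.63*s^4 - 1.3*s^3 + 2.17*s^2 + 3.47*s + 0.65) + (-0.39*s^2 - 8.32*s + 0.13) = 0.36*s^6 - 3.89*s^5 + 1.63*s^4 - 1.3*s^3 + 1.78*s^2 - 4.85*s + 0.78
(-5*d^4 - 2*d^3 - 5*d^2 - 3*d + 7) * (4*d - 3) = -20*d^5 + 7*d^4 - 14*d^3 + 3*d^2 + 37*d - 21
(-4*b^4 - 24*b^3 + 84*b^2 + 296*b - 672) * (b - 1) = -4*b^5 - 20*b^4 + 108*b^3 + 212*b^2 - 968*b + 672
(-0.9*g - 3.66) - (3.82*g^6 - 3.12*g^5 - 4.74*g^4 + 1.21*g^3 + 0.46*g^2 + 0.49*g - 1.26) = -3.82*g^6 + 3.12*g^5 + 4.74*g^4 - 1.21*g^3 - 0.46*g^2 - 1.39*g - 2.4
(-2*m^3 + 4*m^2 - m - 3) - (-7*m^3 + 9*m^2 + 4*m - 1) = 5*m^3 - 5*m^2 - 5*m - 2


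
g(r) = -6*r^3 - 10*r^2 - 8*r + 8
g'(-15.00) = -3758.00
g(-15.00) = 18128.00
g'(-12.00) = -2360.00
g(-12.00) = 9032.00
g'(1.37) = -69.18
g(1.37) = -37.16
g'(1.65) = -90.00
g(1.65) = -59.38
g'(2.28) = -147.17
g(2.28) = -133.34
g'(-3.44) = -152.20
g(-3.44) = 161.43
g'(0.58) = -25.66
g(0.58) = -1.17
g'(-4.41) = -269.87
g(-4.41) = 363.40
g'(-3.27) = -135.07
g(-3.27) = 137.03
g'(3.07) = -239.05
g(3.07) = -284.42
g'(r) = -18*r^2 - 20*r - 8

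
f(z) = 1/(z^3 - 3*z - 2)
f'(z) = (3 - 3*z^2)/(z^3 - 3*z - 2)^2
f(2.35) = 0.25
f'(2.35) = -0.88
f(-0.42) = -1.23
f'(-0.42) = 3.73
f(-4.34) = -0.01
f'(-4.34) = -0.01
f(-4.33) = -0.01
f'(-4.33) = -0.01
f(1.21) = -0.26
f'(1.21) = -0.09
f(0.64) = -0.27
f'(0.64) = 0.13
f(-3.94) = -0.02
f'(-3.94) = -0.02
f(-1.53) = -1.01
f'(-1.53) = -4.09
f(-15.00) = 0.00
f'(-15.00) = 0.00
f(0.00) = -0.50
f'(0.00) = 0.75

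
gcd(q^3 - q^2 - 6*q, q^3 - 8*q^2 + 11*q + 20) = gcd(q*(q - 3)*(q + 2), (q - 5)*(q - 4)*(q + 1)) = 1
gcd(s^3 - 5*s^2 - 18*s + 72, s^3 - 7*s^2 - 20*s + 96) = s^2 + s - 12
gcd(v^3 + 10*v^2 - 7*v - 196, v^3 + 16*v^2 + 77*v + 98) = v^2 + 14*v + 49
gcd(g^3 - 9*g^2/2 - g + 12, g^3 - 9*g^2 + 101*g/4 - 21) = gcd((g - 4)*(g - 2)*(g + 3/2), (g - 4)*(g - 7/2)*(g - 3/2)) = g - 4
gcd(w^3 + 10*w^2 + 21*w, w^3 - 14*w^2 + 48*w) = w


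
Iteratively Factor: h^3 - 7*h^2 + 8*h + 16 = (h - 4)*(h^2 - 3*h - 4) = (h - 4)^2*(h + 1)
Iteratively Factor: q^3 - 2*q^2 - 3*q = (q + 1)*(q^2 - 3*q) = (q - 3)*(q + 1)*(q)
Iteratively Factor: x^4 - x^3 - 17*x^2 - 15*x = (x - 5)*(x^3 + 4*x^2 + 3*x) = (x - 5)*(x + 3)*(x^2 + x) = x*(x - 5)*(x + 3)*(x + 1)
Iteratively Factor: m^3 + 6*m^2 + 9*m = (m)*(m^2 + 6*m + 9) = m*(m + 3)*(m + 3)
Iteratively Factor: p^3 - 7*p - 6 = (p + 2)*(p^2 - 2*p - 3) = (p - 3)*(p + 2)*(p + 1)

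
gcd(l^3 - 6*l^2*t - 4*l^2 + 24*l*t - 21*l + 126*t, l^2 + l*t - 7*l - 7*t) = l - 7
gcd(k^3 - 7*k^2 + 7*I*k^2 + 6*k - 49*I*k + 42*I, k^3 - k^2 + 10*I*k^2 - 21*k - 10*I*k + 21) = k^2 + k*(-1 + 7*I) - 7*I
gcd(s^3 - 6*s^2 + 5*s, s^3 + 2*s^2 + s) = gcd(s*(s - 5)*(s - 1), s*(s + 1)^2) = s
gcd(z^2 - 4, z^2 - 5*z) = 1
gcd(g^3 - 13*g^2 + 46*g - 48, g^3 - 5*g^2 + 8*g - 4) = g - 2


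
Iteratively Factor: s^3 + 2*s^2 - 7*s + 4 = (s - 1)*(s^2 + 3*s - 4) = (s - 1)^2*(s + 4)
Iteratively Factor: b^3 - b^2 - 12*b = (b - 4)*(b^2 + 3*b) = (b - 4)*(b + 3)*(b)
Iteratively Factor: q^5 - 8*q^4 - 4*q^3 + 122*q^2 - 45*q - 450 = (q - 3)*(q^4 - 5*q^3 - 19*q^2 + 65*q + 150) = (q - 3)*(q + 2)*(q^3 - 7*q^2 - 5*q + 75) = (q - 5)*(q - 3)*(q + 2)*(q^2 - 2*q - 15) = (q - 5)^2*(q - 3)*(q + 2)*(q + 3)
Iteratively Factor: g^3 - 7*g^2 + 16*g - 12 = (g - 2)*(g^2 - 5*g + 6) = (g - 3)*(g - 2)*(g - 2)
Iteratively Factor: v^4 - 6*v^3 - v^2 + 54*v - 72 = (v - 4)*(v^3 - 2*v^2 - 9*v + 18) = (v - 4)*(v + 3)*(v^2 - 5*v + 6) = (v - 4)*(v - 3)*(v + 3)*(v - 2)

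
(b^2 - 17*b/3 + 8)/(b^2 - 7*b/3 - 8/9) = 3*(b - 3)/(3*b + 1)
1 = 1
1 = 1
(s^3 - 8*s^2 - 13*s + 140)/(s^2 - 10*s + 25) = (s^2 - 3*s - 28)/(s - 5)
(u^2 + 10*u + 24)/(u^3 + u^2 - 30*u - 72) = (u + 6)/(u^2 - 3*u - 18)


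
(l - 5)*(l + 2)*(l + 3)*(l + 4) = l^4 + 4*l^3 - 19*l^2 - 106*l - 120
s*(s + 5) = s^2 + 5*s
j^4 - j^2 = j^2*(j - 1)*(j + 1)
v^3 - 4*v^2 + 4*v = v*(v - 2)^2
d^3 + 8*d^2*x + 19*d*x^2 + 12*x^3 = (d + x)*(d + 3*x)*(d + 4*x)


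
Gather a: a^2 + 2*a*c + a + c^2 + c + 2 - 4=a^2 + a*(2*c + 1) + c^2 + c - 2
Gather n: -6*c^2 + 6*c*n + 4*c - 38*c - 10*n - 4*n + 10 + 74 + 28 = -6*c^2 - 34*c + n*(6*c - 14) + 112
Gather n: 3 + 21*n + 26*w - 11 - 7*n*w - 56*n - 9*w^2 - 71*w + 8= n*(-7*w - 35) - 9*w^2 - 45*w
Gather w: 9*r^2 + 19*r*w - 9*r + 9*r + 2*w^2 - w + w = 9*r^2 + 19*r*w + 2*w^2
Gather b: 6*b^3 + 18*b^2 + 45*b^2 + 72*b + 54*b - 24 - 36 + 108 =6*b^3 + 63*b^2 + 126*b + 48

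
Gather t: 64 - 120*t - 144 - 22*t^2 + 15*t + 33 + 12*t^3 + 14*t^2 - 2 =12*t^3 - 8*t^2 - 105*t - 49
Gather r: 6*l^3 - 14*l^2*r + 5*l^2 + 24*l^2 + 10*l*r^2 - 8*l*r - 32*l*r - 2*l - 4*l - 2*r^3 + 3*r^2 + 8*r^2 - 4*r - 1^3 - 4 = 6*l^3 + 29*l^2 - 6*l - 2*r^3 + r^2*(10*l + 11) + r*(-14*l^2 - 40*l - 4) - 5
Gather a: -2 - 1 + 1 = -2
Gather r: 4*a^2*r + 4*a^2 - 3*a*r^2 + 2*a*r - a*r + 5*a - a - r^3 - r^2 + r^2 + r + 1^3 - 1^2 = 4*a^2 - 3*a*r^2 + 4*a - r^3 + r*(4*a^2 + a + 1)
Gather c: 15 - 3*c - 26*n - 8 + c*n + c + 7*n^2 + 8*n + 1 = c*(n - 2) + 7*n^2 - 18*n + 8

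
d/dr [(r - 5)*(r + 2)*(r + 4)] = 3*r^2 + 2*r - 22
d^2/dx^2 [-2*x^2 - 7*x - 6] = -4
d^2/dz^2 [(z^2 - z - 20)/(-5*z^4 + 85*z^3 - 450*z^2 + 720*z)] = 6*(-z^8 + 19*z^7 - 45*z^6 - 1609*z^5 + 18022*z^4 - 85956*z^3 + 210960*z^2 - 259200*z + 138240)/(5*z^3*(z^9 - 51*z^8 + 1137*z^7 - 14525*z^6 + 117018*z^5 - 615708*z^4 + 2113128*z^3 - 4556736*z^2 + 5598720*z - 2985984))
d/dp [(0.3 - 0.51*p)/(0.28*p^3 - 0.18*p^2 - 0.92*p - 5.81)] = (0.2856*p^3 - 0.3438*p^2 + 0.108*p + 3.2391)/(0.0784*p^6 - 0.1008*p^5 - 0.4828*p^4 - 2.9224*p^3 + 2.938*p^2 + 10.6904*p + 33.7561)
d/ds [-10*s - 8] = -10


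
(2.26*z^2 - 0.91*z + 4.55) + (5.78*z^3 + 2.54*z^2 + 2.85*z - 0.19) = 5.78*z^3 + 4.8*z^2 + 1.94*z + 4.36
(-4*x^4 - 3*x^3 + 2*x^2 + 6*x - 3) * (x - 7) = -4*x^5 + 25*x^4 + 23*x^3 - 8*x^2 - 45*x + 21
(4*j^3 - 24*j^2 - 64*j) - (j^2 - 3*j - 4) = 4*j^3 - 25*j^2 - 61*j + 4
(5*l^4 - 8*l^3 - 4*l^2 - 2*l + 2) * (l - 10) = 5*l^5 - 58*l^4 + 76*l^3 + 38*l^2 + 22*l - 20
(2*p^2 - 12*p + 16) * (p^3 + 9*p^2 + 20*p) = 2*p^5 + 6*p^4 - 52*p^3 - 96*p^2 + 320*p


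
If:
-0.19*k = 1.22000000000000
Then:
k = -6.42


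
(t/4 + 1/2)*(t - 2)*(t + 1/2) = t^3/4 + t^2/8 - t - 1/2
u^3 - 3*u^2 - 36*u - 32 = (u - 8)*(u + 1)*(u + 4)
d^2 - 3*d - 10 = (d - 5)*(d + 2)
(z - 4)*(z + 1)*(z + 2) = z^3 - z^2 - 10*z - 8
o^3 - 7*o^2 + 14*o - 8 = (o - 4)*(o - 2)*(o - 1)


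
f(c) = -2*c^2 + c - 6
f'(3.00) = -11.00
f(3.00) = -21.00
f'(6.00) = -23.00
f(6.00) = -72.00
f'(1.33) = -4.32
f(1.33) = -8.21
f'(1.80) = -6.20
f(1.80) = -10.68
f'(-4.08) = 17.32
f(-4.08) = -43.37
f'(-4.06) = 17.24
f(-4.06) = -43.03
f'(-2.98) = 12.92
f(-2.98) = -26.74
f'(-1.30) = 6.20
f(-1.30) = -10.68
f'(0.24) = 0.04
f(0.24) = -5.88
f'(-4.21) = 17.84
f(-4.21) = -45.66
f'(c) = 1 - 4*c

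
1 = 1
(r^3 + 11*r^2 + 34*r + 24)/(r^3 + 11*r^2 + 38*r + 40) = (r^2 + 7*r + 6)/(r^2 + 7*r + 10)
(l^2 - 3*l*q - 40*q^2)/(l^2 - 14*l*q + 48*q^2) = (-l - 5*q)/(-l + 6*q)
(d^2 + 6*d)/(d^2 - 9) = d*(d + 6)/(d^2 - 9)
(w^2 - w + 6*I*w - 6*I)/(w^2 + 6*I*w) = (w - 1)/w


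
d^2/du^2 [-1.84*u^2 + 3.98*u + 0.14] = -3.68000000000000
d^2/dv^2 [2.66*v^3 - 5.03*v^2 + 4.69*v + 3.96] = 15.96*v - 10.06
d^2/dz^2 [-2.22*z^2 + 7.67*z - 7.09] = -4.44000000000000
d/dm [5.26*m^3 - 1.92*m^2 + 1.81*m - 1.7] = 15.78*m^2 - 3.84*m + 1.81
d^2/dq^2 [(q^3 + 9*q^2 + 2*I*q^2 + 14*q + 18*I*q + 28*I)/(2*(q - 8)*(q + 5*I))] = (q^3*(135 - 51*I) + q^2*(360 + 2124*I) + q*(-7380 + 1008*I) - 10320 - 10188*I)/(q^6 + q^5*(-24 + 15*I) + q^4*(117 - 360*I) + q^3*(1288 + 2755*I) + q^2*(-14400 - 4680*I) + q*(38400 - 24000*I) + 64000*I)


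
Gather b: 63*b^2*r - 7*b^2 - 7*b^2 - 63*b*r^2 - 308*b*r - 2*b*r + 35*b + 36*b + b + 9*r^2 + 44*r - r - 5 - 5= b^2*(63*r - 14) + b*(-63*r^2 - 310*r + 72) + 9*r^2 + 43*r - 10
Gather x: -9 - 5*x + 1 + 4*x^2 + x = 4*x^2 - 4*x - 8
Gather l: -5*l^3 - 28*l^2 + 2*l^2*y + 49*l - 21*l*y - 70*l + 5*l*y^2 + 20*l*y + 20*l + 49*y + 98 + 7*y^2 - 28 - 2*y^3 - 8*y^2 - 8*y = -5*l^3 + l^2*(2*y - 28) + l*(5*y^2 - y - 1) - 2*y^3 - y^2 + 41*y + 70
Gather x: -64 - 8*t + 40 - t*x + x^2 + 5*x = -8*t + x^2 + x*(5 - t) - 24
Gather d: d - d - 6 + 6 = 0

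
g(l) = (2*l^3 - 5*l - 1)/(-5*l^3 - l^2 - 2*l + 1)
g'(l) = (6*l^2 - 5)/(-5*l^3 - l^2 - 2*l + 1) + (15*l^2 + 2*l + 2)*(2*l^3 - 5*l - 1)/(-5*l^3 - l^2 - 2*l + 1)^2 = (-2*l^4 - 58*l^3 - 14*l^2 - 2*l - 7)/(25*l^6 + 10*l^5 + 21*l^4 - 6*l^3 + 2*l^2 - 4*l + 1)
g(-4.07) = -0.35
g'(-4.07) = 0.03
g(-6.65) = -0.39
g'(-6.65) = 0.01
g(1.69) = -0.01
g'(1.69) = -0.40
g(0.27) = -8.00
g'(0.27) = -116.55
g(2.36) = -0.18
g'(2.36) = -0.16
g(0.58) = 2.38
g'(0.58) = -11.27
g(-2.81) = -0.29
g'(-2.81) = 0.09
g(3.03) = -0.26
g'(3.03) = -0.08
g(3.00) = -0.26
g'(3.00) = -0.08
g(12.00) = -0.39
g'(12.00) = 0.00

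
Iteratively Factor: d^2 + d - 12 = (d + 4)*(d - 3)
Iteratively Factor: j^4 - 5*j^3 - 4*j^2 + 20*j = (j - 5)*(j^3 - 4*j) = (j - 5)*(j - 2)*(j^2 + 2*j) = j*(j - 5)*(j - 2)*(j + 2)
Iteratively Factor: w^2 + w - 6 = (w + 3)*(w - 2)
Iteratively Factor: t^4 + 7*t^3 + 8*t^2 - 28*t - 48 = (t + 2)*(t^3 + 5*t^2 - 2*t - 24) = (t + 2)*(t + 4)*(t^2 + t - 6) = (t - 2)*(t + 2)*(t + 4)*(t + 3)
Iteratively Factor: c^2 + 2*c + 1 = (c + 1)*(c + 1)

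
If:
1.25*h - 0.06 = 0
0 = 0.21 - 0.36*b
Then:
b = 0.58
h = 0.05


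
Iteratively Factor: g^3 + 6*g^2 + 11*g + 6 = (g + 1)*(g^2 + 5*g + 6) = (g + 1)*(g + 3)*(g + 2)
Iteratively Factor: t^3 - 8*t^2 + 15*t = (t - 3)*(t^2 - 5*t) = t*(t - 3)*(t - 5)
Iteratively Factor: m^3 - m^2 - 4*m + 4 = (m + 2)*(m^2 - 3*m + 2) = (m - 2)*(m + 2)*(m - 1)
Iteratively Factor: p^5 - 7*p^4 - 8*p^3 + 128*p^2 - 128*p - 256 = (p - 4)*(p^4 - 3*p^3 - 20*p^2 + 48*p + 64) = (p - 4)^2*(p^3 + p^2 - 16*p - 16) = (p - 4)^3*(p^2 + 5*p + 4) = (p - 4)^3*(p + 4)*(p + 1)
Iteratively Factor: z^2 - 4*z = (z - 4)*(z)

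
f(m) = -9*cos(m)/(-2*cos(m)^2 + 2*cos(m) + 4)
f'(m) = -9*(-4*sin(m)*cos(m) + 2*sin(m))*cos(m)/(-2*cos(m)^2 + 2*cos(m) + 4)^2 + 9*sin(m)/(-2*cos(m)^2 + 2*cos(m) + 4)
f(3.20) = 878.65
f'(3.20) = -30112.66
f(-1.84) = 0.72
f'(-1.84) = -3.25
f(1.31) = -0.53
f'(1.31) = 1.87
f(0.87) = -1.30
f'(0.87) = 1.67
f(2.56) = 8.07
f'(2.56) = 30.69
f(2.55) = 7.77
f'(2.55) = 29.17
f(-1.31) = -0.53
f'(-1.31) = -1.87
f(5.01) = -0.60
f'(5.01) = -1.84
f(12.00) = -1.78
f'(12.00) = -1.44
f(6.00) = -2.12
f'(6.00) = -0.88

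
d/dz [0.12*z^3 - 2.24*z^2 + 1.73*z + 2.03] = 0.36*z^2 - 4.48*z + 1.73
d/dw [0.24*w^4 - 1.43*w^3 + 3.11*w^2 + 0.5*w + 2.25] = 0.96*w^3 - 4.29*w^2 + 6.22*w + 0.5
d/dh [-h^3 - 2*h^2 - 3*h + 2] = -3*h^2 - 4*h - 3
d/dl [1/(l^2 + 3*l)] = (-2*l - 3)/(l^2*(l + 3)^2)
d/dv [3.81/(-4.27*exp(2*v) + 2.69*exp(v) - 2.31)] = (32.5374*exp(v) - 10.2489)*exp(v)/(4.27*exp(2*v) - 2.69*exp(v) + 2.31)^2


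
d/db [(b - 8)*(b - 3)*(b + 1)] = 3*b^2 - 20*b + 13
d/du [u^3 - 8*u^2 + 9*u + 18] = 3*u^2 - 16*u + 9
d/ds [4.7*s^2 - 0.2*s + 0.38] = 9.4*s - 0.2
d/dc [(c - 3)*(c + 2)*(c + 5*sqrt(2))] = 3*c^2 - 2*c + 10*sqrt(2)*c - 5*sqrt(2) - 6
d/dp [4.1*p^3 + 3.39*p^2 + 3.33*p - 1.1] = 12.3*p^2 + 6.78*p + 3.33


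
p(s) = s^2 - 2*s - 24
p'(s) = 2*s - 2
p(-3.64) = -3.47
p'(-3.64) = -9.28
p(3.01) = -20.96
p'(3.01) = 4.02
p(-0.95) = -21.20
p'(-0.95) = -3.90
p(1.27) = -24.93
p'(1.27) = 0.54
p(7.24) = 13.94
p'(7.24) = 12.48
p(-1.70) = -17.71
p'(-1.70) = -5.40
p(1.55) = -24.70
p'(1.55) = 1.10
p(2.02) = -23.96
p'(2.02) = 2.04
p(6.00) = 0.00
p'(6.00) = 10.00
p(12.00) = 96.00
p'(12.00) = 22.00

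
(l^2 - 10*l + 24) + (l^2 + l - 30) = 2*l^2 - 9*l - 6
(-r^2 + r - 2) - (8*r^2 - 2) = -9*r^2 + r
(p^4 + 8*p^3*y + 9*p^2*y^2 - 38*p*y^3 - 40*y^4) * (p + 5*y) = p^5 + 13*p^4*y + 49*p^3*y^2 + 7*p^2*y^3 - 230*p*y^4 - 200*y^5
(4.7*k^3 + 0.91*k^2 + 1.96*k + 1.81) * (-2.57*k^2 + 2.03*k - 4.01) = -12.079*k^5 + 7.2023*k^4 - 22.0369*k^3 - 4.322*k^2 - 4.1853*k - 7.2581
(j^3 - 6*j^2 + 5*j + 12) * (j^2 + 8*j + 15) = j^5 + 2*j^4 - 28*j^3 - 38*j^2 + 171*j + 180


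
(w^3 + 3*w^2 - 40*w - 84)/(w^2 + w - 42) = w + 2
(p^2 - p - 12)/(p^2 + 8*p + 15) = (p - 4)/(p + 5)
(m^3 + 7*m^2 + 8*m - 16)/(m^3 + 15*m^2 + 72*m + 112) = (m - 1)/(m + 7)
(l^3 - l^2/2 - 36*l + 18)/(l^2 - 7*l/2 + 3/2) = (l^2 - 36)/(l - 3)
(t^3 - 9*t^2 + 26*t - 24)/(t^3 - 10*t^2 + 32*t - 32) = (t - 3)/(t - 4)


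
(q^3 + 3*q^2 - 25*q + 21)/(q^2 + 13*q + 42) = (q^2 - 4*q + 3)/(q + 6)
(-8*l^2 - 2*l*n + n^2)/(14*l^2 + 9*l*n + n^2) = (-4*l + n)/(7*l + n)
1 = 1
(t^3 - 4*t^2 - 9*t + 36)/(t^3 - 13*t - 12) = (t - 3)/(t + 1)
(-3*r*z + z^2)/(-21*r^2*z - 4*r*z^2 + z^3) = (3*r - z)/(21*r^2 + 4*r*z - z^2)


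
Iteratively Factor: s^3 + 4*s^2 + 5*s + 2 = (s + 1)*(s^2 + 3*s + 2) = (s + 1)*(s + 2)*(s + 1)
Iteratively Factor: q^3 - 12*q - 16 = (q + 2)*(q^2 - 2*q - 8) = (q - 4)*(q + 2)*(q + 2)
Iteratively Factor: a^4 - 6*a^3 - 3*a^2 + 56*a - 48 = (a - 1)*(a^3 - 5*a^2 - 8*a + 48) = (a - 4)*(a - 1)*(a^2 - a - 12) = (a - 4)*(a - 1)*(a + 3)*(a - 4)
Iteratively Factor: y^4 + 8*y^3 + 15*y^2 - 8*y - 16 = (y + 1)*(y^3 + 7*y^2 + 8*y - 16) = (y + 1)*(y + 4)*(y^2 + 3*y - 4) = (y - 1)*(y + 1)*(y + 4)*(y + 4)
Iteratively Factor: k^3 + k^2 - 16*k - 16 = (k + 4)*(k^2 - 3*k - 4) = (k - 4)*(k + 4)*(k + 1)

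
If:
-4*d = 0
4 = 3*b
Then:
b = 4/3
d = 0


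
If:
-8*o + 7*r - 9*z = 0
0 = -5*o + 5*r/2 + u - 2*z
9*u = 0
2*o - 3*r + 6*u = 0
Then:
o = 0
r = 0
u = 0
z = 0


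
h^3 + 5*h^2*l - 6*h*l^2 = h*(h - l)*(h + 6*l)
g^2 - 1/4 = (g - 1/2)*(g + 1/2)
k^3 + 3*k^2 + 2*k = k*(k + 1)*(k + 2)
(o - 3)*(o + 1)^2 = o^3 - o^2 - 5*o - 3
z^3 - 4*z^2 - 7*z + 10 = (z - 5)*(z - 1)*(z + 2)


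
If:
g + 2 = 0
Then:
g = -2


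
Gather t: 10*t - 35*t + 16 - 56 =-25*t - 40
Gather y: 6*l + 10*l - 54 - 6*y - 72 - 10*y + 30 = 16*l - 16*y - 96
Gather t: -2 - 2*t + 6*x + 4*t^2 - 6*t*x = 4*t^2 + t*(-6*x - 2) + 6*x - 2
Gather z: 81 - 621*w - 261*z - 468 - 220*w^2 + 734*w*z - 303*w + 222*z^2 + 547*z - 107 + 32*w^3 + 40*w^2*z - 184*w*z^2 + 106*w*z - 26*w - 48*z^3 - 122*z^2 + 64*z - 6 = 32*w^3 - 220*w^2 - 950*w - 48*z^3 + z^2*(100 - 184*w) + z*(40*w^2 + 840*w + 350) - 500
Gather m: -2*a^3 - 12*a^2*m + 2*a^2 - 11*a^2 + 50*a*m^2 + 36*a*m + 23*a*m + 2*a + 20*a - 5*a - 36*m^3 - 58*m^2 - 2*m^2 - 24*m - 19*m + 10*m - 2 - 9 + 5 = -2*a^3 - 9*a^2 + 17*a - 36*m^3 + m^2*(50*a - 60) + m*(-12*a^2 + 59*a - 33) - 6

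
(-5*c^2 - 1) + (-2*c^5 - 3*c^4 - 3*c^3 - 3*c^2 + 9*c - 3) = -2*c^5 - 3*c^4 - 3*c^3 - 8*c^2 + 9*c - 4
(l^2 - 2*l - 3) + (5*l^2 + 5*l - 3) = 6*l^2 + 3*l - 6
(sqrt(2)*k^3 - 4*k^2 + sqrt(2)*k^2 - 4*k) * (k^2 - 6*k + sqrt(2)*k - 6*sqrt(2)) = sqrt(2)*k^5 - 5*sqrt(2)*k^4 - 2*k^4 - 10*sqrt(2)*k^3 + 10*k^3 + 12*k^2 + 20*sqrt(2)*k^2 + 24*sqrt(2)*k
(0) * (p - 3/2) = 0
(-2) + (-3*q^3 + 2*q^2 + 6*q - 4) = -3*q^3 + 2*q^2 + 6*q - 6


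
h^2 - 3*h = h*(h - 3)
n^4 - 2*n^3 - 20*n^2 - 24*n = n*(n - 6)*(n + 2)^2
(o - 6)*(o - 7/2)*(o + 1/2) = o^3 - 9*o^2 + 65*o/4 + 21/2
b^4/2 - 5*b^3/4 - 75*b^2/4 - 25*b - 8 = (b/2 + 1/2)*(b - 8)*(b + 1/2)*(b + 4)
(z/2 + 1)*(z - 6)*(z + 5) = z^3/2 + z^2/2 - 16*z - 30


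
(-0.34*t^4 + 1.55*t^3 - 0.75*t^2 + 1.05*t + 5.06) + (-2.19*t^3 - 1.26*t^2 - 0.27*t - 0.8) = -0.34*t^4 - 0.64*t^3 - 2.01*t^2 + 0.78*t + 4.26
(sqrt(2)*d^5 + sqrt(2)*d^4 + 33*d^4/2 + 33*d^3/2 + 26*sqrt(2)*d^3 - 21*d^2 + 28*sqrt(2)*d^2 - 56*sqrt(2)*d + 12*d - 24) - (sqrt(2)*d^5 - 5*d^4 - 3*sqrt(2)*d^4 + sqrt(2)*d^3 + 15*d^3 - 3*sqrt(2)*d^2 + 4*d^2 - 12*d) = 4*sqrt(2)*d^4 + 43*d^4/2 + 3*d^3/2 + 25*sqrt(2)*d^3 - 25*d^2 + 31*sqrt(2)*d^2 - 56*sqrt(2)*d + 24*d - 24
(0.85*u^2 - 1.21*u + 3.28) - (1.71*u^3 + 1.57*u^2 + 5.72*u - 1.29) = -1.71*u^3 - 0.72*u^2 - 6.93*u + 4.57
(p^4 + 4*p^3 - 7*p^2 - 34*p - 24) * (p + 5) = p^5 + 9*p^4 + 13*p^3 - 69*p^2 - 194*p - 120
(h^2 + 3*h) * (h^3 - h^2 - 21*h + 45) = h^5 + 2*h^4 - 24*h^3 - 18*h^2 + 135*h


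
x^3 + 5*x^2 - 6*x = x*(x - 1)*(x + 6)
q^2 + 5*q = q*(q + 5)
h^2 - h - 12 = (h - 4)*(h + 3)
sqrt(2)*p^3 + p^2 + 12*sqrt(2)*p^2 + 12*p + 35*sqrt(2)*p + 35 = (p + 5)*(p + 7)*(sqrt(2)*p + 1)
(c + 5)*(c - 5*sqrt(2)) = c^2 - 5*sqrt(2)*c + 5*c - 25*sqrt(2)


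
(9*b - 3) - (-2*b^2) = 2*b^2 + 9*b - 3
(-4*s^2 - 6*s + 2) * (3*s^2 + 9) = -12*s^4 - 18*s^3 - 30*s^2 - 54*s + 18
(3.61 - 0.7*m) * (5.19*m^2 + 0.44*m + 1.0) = -3.633*m^3 + 18.4279*m^2 + 0.8884*m + 3.61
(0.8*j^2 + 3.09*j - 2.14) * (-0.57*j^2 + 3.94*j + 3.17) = -0.456*j^4 + 1.3907*j^3 + 15.9304*j^2 + 1.3637*j - 6.7838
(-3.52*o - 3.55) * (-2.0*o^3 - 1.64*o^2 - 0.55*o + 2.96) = 7.04*o^4 + 12.8728*o^3 + 7.758*o^2 - 8.4667*o - 10.508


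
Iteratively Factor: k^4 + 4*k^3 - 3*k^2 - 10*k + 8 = (k - 1)*(k^3 + 5*k^2 + 2*k - 8) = (k - 1)*(k + 4)*(k^2 + k - 2) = (k - 1)*(k + 2)*(k + 4)*(k - 1)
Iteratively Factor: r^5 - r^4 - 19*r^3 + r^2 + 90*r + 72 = (r + 2)*(r^4 - 3*r^3 - 13*r^2 + 27*r + 36) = (r + 2)*(r + 3)*(r^3 - 6*r^2 + 5*r + 12) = (r - 4)*(r + 2)*(r + 3)*(r^2 - 2*r - 3) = (r - 4)*(r + 1)*(r + 2)*(r + 3)*(r - 3)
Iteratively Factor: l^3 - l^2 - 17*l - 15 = (l + 1)*(l^2 - 2*l - 15) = (l - 5)*(l + 1)*(l + 3)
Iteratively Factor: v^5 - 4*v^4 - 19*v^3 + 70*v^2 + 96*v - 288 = (v - 2)*(v^4 - 2*v^3 - 23*v^2 + 24*v + 144) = (v - 4)*(v - 2)*(v^3 + 2*v^2 - 15*v - 36) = (v - 4)*(v - 2)*(v + 3)*(v^2 - v - 12) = (v - 4)^2*(v - 2)*(v + 3)*(v + 3)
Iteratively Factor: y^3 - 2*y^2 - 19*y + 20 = (y + 4)*(y^2 - 6*y + 5) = (y - 5)*(y + 4)*(y - 1)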